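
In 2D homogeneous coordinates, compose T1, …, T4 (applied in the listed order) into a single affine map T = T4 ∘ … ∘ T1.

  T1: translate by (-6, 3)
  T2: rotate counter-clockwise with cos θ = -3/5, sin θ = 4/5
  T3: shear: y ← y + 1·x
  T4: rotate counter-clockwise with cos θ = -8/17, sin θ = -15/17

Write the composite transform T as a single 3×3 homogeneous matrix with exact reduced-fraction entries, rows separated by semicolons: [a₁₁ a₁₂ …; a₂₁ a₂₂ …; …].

T = [39/85 -73/85 -453/85; 37/85 116/85 126/85; 0 0 1]

T1 = [1 0 -6; 0 1 3; 0 0 1]
T2·T1 = [-3/5 -4/5 6/5; 4/5 -3/5 -33/5; 0 0 1]
T3·…·T1 = [-3/5 -4/5 6/5; 1/5 -7/5 -27/5; 0 0 1]
T4·…·T1 = [39/85 -73/85 -453/85; 37/85 116/85 126/85; 0 0 1]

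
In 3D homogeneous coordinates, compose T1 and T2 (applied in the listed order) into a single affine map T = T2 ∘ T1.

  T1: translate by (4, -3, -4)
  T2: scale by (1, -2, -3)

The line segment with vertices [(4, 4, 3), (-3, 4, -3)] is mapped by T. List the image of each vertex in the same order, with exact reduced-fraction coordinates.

image vertices: (8, -2, 3), (1, -2, 21)

T1 translate by (4, -3, -4): (4, 4, 3) → (8, 1, -1); (-3, 4, -3) → (1, 1, -7)
T2 scale by (1, -2, -3): (8, 1, -1) → (8, -2, 3); (1, 1, -7) → (1, -2, 21)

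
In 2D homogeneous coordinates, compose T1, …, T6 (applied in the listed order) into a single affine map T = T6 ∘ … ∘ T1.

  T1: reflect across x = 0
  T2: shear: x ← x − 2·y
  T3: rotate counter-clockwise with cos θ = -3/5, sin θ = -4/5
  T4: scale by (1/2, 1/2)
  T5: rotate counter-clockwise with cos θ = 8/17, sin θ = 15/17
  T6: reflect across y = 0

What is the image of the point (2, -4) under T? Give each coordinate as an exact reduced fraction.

T(p) = (-46/85, 303/85)

T1 reflect across x = 0: (2, -4) → (-2, -4)
T2 shear: x ← x − 2·y: (-2, -4) → (6, -4)
T3 rotate counter-clockwise with cos θ = -3/5, sin θ = -4/5: (6, -4) → (-34/5, -12/5)
T4 scale by (1/2, 1/2): (-34/5, -12/5) → (-17/5, -6/5)
T5 rotate counter-clockwise with cos θ = 8/17, sin θ = 15/17: (-17/5, -6/5) → (-46/85, -303/85)
T6 reflect across y = 0: (-46/85, -303/85) → (-46/85, 303/85)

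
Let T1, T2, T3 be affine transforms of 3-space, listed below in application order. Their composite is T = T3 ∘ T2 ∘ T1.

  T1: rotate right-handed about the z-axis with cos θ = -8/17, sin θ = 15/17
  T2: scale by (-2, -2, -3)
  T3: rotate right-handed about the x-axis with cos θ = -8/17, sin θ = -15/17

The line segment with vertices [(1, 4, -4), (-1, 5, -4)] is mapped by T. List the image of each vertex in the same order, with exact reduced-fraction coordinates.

image vertices: (8, 164/17, -126/17), (134/17, 2180/289, -3282/289)

T1 rotate right-handed about the z-axis with cos θ = -8/17, sin θ = 15/17: (1, 4, -4) → (-4, -1, -4); (-1, 5, -4) → (-67/17, -55/17, -4)
T2 scale by (-2, -2, -3): (-4, -1, -4) → (8, 2, 12); (-67/17, -55/17, -4) → (134/17, 110/17, 12)
T3 rotate right-handed about the x-axis with cos θ = -8/17, sin θ = -15/17: (8, 2, 12) → (8, 164/17, -126/17); (134/17, 110/17, 12) → (134/17, 2180/289, -3282/289)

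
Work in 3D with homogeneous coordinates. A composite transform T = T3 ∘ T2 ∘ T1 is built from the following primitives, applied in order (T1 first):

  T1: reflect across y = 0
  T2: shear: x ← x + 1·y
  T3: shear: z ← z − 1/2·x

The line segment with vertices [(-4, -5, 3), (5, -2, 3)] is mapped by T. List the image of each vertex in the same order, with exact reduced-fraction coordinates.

T1 reflect across y = 0: (-4, -5, 3) → (-4, 5, 3); (5, -2, 3) → (5, 2, 3)
T2 shear: x ← x + 1·y: (-4, 5, 3) → (1, 5, 3); (5, 2, 3) → (7, 2, 3)
T3 shear: z ← z − 1/2·x: (1, 5, 3) → (1, 5, 5/2); (7, 2, 3) → (7, 2, -1/2)

image vertices: (1, 5, 5/2), (7, 2, -1/2)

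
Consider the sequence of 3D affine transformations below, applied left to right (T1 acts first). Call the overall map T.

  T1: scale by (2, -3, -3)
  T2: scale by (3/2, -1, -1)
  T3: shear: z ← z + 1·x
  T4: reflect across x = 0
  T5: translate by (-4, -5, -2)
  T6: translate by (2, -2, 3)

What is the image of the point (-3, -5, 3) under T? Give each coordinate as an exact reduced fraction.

T1 scale by (2, -3, -3): (-3, -5, 3) → (-6, 15, -9)
T2 scale by (3/2, -1, -1): (-6, 15, -9) → (-9, -15, 9)
T3 shear: z ← z + 1·x: (-9, -15, 9) → (-9, -15, 0)
T4 reflect across x = 0: (-9, -15, 0) → (9, -15, 0)
T5 translate by (-4, -5, -2): (9, -15, 0) → (5, -20, -2)
T6 translate by (2, -2, 3): (5, -20, -2) → (7, -22, 1)

T(p) = (7, -22, 1)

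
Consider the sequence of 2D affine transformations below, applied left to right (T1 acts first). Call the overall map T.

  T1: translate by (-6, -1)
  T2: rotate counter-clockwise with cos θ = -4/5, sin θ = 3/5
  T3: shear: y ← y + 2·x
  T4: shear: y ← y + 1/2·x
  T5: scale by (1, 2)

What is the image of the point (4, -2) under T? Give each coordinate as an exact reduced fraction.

T(p) = (17/5, 97/5)

T1 translate by (-6, -1): (4, -2) → (-2, -3)
T2 rotate counter-clockwise with cos θ = -4/5, sin θ = 3/5: (-2, -3) → (17/5, 6/5)
T3 shear: y ← y + 2·x: (17/5, 6/5) → (17/5, 8)
T4 shear: y ← y + 1/2·x: (17/5, 8) → (17/5, 97/10)
T5 scale by (1, 2): (17/5, 97/10) → (17/5, 97/5)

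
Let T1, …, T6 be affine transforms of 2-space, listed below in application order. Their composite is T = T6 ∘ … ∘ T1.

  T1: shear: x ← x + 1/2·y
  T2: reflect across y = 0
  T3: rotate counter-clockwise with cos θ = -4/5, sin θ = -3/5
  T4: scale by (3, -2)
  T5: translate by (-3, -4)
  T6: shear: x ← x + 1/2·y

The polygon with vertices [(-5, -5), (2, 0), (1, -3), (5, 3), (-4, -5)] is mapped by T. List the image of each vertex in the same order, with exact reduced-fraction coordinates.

image vertices: (43/2, -5), (-43/5, -8/5), (37/10, 1/5), (-49/2, -1), (197/10, -19/5)

T1 shear: x ← x + 1/2·y: (-5, -5) → (-15/2, -5); (2, 0) → (2, 0); (1, -3) → (-1/2, -3); (5, 3) → (13/2, 3); (-4, -5) → (-13/2, -5)
T2 reflect across y = 0: (-15/2, -5) → (-15/2, 5); (2, 0) → (2, 0); (-1/2, -3) → (-1/2, 3); (13/2, 3) → (13/2, -3); (-13/2, -5) → (-13/2, 5)
T3 rotate counter-clockwise with cos θ = -4/5, sin θ = -3/5: (-15/2, 5) → (9, 1/2); (2, 0) → (-8/5, -6/5); (-1/2, 3) → (11/5, -21/10); (13/2, -3) → (-7, -3/2); (-13/2, 5) → (41/5, -1/10)
T4 scale by (3, -2): (9, 1/2) → (27, -1); (-8/5, -6/5) → (-24/5, 12/5); (11/5, -21/10) → (33/5, 21/5); (-7, -3/2) → (-21, 3); (41/5, -1/10) → (123/5, 1/5)
T5 translate by (-3, -4): (27, -1) → (24, -5); (-24/5, 12/5) → (-39/5, -8/5); (33/5, 21/5) → (18/5, 1/5); (-21, 3) → (-24, -1); (123/5, 1/5) → (108/5, -19/5)
T6 shear: x ← x + 1/2·y: (24, -5) → (43/2, -5); (-39/5, -8/5) → (-43/5, -8/5); (18/5, 1/5) → (37/10, 1/5); (-24, -1) → (-49/2, -1); (108/5, -19/5) → (197/10, -19/5)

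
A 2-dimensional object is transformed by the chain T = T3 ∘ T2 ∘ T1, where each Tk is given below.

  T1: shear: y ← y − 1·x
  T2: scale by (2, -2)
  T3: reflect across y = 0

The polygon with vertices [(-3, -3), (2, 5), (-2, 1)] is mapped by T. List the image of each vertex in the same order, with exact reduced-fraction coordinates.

T1 shear: y ← y − 1·x: (-3, -3) → (-3, 0); (2, 5) → (2, 3); (-2, 1) → (-2, 3)
T2 scale by (2, -2): (-3, 0) → (-6, 0); (2, 3) → (4, -6); (-2, 3) → (-4, -6)
T3 reflect across y = 0: (-6, 0) → (-6, 0); (4, -6) → (4, 6); (-4, -6) → (-4, 6)

image vertices: (-6, 0), (4, 6), (-4, 6)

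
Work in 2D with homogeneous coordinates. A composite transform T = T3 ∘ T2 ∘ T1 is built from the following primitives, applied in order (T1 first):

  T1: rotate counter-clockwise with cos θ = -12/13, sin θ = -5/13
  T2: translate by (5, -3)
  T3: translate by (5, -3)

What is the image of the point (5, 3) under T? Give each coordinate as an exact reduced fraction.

T1 rotate counter-clockwise with cos θ = -12/13, sin θ = -5/13: (5, 3) → (-45/13, -61/13)
T2 translate by (5, -3): (-45/13, -61/13) → (20/13, -100/13)
T3 translate by (5, -3): (20/13, -100/13) → (85/13, -139/13)

T(p) = (85/13, -139/13)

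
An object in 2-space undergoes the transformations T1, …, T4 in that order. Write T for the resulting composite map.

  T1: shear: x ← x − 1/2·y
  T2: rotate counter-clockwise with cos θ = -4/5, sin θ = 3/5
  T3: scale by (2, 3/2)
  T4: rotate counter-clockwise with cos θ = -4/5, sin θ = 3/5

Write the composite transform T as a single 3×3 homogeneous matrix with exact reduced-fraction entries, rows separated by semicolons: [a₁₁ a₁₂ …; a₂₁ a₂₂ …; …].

T1 = [1 -1/2 0; 0 1 0; 0 0 1]
T2·T1 = [-4/5 -1/5 0; 3/5 -11/10 0; 0 0 1]
T3·…·T1 = [-8/5 -2/5 0; 9/10 -33/20 0; 0 0 1]
T4·…·T1 = [37/50 131/100 0; -42/25 27/25 0; 0 0 1]

T = [37/50 131/100 0; -42/25 27/25 0; 0 0 1]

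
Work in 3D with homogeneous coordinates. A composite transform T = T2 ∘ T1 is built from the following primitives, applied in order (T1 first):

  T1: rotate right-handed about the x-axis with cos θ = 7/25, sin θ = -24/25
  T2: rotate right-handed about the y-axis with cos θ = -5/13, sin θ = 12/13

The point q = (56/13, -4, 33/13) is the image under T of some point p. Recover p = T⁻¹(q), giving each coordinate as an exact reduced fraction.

p = (-4, -4, -3)

T1 = [1 0 0 0; 0 7/25 24/25 0; 0 -24/25 7/25 0; 0 0 0 1]
T2·T1 = [-5/13 -288/325 84/325 0; 0 7/25 24/25 0; -12/13 24/65 -7/65 0; 0 0 0 1]
det M = 1; M⁻¹ = [-5/13 0 -12/13 0; -288/325 7/25 24/65 0; 84/325 24/25 -7/65 0; 0 0 0 1]
M⁻¹ · (56/13, -4, 33/13)ᵀ = (-4, -4, -3)ᵀ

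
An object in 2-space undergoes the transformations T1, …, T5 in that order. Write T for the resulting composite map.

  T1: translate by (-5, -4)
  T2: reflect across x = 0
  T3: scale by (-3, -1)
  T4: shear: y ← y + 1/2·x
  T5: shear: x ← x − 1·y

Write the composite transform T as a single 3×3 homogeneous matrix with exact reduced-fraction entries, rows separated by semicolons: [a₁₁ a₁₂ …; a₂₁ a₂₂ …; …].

T = [3/2 1 -23/2; 3/2 -1 -7/2; 0 0 1]

T1 = [1 0 -5; 0 1 -4; 0 0 1]
T2·T1 = [-1 0 5; 0 1 -4; 0 0 1]
T3·…·T1 = [3 0 -15; 0 -1 4; 0 0 1]
T4·…·T1 = [3 0 -15; 3/2 -1 -7/2; 0 0 1]
T5·…·T1 = [3/2 1 -23/2; 3/2 -1 -7/2; 0 0 1]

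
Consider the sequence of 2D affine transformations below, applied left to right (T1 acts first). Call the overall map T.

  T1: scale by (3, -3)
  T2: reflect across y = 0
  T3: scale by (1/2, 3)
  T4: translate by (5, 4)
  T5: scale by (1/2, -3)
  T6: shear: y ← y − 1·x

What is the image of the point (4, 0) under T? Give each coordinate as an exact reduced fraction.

T1 scale by (3, -3): (4, 0) → (12, 0)
T2 reflect across y = 0: (12, 0) → (12, 0)
T3 scale by (1/2, 3): (12, 0) → (6, 0)
T4 translate by (5, 4): (6, 0) → (11, 4)
T5 scale by (1/2, -3): (11, 4) → (11/2, -12)
T6 shear: y ← y − 1·x: (11/2, -12) → (11/2, -35/2)

T(p) = (11/2, -35/2)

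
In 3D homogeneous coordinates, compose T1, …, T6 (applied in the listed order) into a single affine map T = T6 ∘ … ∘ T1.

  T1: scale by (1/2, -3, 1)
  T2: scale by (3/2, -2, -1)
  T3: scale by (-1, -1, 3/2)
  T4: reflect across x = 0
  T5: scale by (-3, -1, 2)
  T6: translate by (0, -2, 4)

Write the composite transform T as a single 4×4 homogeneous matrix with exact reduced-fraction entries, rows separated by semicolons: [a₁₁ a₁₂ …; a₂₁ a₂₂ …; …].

T1 = [1/2 0 0 0; 0 -3 0 0; 0 0 1 0; 0 0 0 1]
T2·T1 = [3/4 0 0 0; 0 6 0 0; 0 0 -1 0; 0 0 0 1]
T3·…·T1 = [-3/4 0 0 0; 0 -6 0 0; 0 0 -3/2 0; 0 0 0 1]
T4·…·T1 = [3/4 0 0 0; 0 -6 0 0; 0 0 -3/2 0; 0 0 0 1]
T5·…·T1 = [-9/4 0 0 0; 0 6 0 0; 0 0 -3 0; 0 0 0 1]
T6·…·T1 = [-9/4 0 0 0; 0 6 0 -2; 0 0 -3 4; 0 0 0 1]

T = [-9/4 0 0 0; 0 6 0 -2; 0 0 -3 4; 0 0 0 1]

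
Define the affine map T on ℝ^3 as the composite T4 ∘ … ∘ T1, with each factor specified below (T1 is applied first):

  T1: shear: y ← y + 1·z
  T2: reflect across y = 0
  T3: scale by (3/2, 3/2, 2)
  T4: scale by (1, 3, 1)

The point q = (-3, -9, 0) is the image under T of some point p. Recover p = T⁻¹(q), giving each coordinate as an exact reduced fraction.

T1 = [1 0 0 0; 0 1 1 0; 0 0 1 0; 0 0 0 1]
T2·T1 = [1 0 0 0; 0 -1 -1 0; 0 0 1 0; 0 0 0 1]
T3·…·T1 = [3/2 0 0 0; 0 -3/2 -3/2 0; 0 0 2 0; 0 0 0 1]
T4·…·T1 = [3/2 0 0 0; 0 -9/2 -9/2 0; 0 0 2 0; 0 0 0 1]
det M = -27/2; M⁻¹ = [2/3 0 0 0; 0 -2/9 -1/2 0; 0 0 1/2 0; 0 0 0 1]
M⁻¹ · (-3, -9, 0)ᵀ = (-2, 2, 0)ᵀ

p = (-2, 2, 0)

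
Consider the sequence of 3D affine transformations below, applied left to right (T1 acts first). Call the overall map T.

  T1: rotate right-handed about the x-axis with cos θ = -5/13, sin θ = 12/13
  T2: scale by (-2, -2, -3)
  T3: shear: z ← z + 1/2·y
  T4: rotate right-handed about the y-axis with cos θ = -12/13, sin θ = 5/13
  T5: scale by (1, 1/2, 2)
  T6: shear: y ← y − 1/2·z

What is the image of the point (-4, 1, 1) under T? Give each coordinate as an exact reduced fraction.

T1 rotate right-handed about the x-axis with cos θ = -5/13, sin θ = 12/13: (-4, 1, 1) → (-4, -17/13, 7/13)
T2 scale by (-2, -2, -3): (-4, -17/13, 7/13) → (8, 34/13, -21/13)
T3 shear: z ← z + 1/2·y: (8, 34/13, -21/13) → (8, 34/13, -4/13)
T4 rotate right-handed about the y-axis with cos θ = -12/13, sin θ = 5/13: (8, 34/13, -4/13) → (-1268/169, 34/13, -472/169)
T5 scale by (1, 1/2, 2): (-1268/169, 34/13, -472/169) → (-1268/169, 17/13, -944/169)
T6 shear: y ← y − 1/2·z: (-1268/169, 17/13, -944/169) → (-1268/169, 693/169, -944/169)

T(p) = (-1268/169, 693/169, -944/169)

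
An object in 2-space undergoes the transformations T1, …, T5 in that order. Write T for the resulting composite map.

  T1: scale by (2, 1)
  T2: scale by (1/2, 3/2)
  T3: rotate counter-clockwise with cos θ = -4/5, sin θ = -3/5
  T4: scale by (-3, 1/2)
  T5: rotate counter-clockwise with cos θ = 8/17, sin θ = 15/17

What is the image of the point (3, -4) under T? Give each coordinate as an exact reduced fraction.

T1 scale by (2, 1): (3, -4) → (6, -4)
T2 scale by (1/2, 3/2): (6, -4) → (3, -6)
T3 rotate counter-clockwise with cos θ = -4/5, sin θ = -3/5: (3, -6) → (-6, 3)
T4 scale by (-3, 1/2): (-6, 3) → (18, 3/2)
T5 rotate counter-clockwise with cos θ = 8/17, sin θ = 15/17: (18, 3/2) → (243/34, 282/17)

T(p) = (243/34, 282/17)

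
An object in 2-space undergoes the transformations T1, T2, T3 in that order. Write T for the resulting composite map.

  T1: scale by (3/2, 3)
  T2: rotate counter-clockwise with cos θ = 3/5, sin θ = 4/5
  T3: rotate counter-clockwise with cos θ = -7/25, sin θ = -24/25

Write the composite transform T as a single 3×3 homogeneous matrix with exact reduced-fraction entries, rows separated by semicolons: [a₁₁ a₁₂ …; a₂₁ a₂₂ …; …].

T1 = [3/2 0 0; 0 3 0; 0 0 1]
T2·T1 = [9/10 -12/5 0; 6/5 9/5 0; 0 0 1]
T3·…·T1 = [9/10 12/5 0; -6/5 9/5 0; 0 0 1]

T = [9/10 12/5 0; -6/5 9/5 0; 0 0 1]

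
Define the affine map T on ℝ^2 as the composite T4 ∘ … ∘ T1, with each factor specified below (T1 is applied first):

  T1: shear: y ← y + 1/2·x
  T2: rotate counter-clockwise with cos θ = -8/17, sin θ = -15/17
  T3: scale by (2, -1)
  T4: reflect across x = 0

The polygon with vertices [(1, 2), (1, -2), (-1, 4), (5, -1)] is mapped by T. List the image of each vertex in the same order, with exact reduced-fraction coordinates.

T1 shear: y ← y + 1/2·x: (1, 2) → (1, 5/2); (1, -2) → (1, -3/2); (-1, 4) → (-1, 7/2); (5, -1) → (5, 3/2)
T2 rotate counter-clockwise with cos θ = -8/17, sin θ = -15/17: (1, 5/2) → (59/34, -35/17); (1, -3/2) → (-61/34, -3/17); (-1, 7/2) → (121/34, -13/17); (5, 3/2) → (-35/34, -87/17)
T3 scale by (2, -1): (59/34, -35/17) → (59/17, 35/17); (-61/34, -3/17) → (-61/17, 3/17); (121/34, -13/17) → (121/17, 13/17); (-35/34, -87/17) → (-35/17, 87/17)
T4 reflect across x = 0: (59/17, 35/17) → (-59/17, 35/17); (-61/17, 3/17) → (61/17, 3/17); (121/17, 13/17) → (-121/17, 13/17); (-35/17, 87/17) → (35/17, 87/17)

image vertices: (-59/17, 35/17), (61/17, 3/17), (-121/17, 13/17), (35/17, 87/17)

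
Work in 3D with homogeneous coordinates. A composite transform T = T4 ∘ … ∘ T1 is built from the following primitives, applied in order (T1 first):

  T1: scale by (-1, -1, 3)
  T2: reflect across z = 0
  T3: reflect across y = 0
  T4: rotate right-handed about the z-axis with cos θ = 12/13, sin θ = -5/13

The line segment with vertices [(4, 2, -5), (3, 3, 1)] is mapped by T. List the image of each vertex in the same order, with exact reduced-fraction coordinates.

image vertices: (-38/13, 44/13, 15), (-21/13, 51/13, -3)

T1 scale by (-1, -1, 3): (4, 2, -5) → (-4, -2, -15); (3, 3, 1) → (-3, -3, 3)
T2 reflect across z = 0: (-4, -2, -15) → (-4, -2, 15); (-3, -3, 3) → (-3, -3, -3)
T3 reflect across y = 0: (-4, -2, 15) → (-4, 2, 15); (-3, -3, -3) → (-3, 3, -3)
T4 rotate right-handed about the z-axis with cos θ = 12/13, sin θ = -5/13: (-4, 2, 15) → (-38/13, 44/13, 15); (-3, 3, -3) → (-21/13, 51/13, -3)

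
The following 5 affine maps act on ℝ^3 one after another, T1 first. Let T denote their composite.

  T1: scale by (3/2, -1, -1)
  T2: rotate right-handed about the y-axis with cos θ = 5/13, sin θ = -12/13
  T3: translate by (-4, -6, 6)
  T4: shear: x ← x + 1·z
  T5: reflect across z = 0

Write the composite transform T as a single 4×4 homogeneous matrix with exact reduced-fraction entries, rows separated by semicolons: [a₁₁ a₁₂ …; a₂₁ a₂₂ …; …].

T = [51/26 0 7/13 2; 0 -1 0 -6; -18/13 0 5/13 -6; 0 0 0 1]

T1 = [3/2 0 0 0; 0 -1 0 0; 0 0 -1 0; 0 0 0 1]
T2·T1 = [15/26 0 12/13 0; 0 -1 0 0; 18/13 0 -5/13 0; 0 0 0 1]
T3·…·T1 = [15/26 0 12/13 -4; 0 -1 0 -6; 18/13 0 -5/13 6; 0 0 0 1]
T4·…·T1 = [51/26 0 7/13 2; 0 -1 0 -6; 18/13 0 -5/13 6; 0 0 0 1]
T5·…·T1 = [51/26 0 7/13 2; 0 -1 0 -6; -18/13 0 5/13 -6; 0 0 0 1]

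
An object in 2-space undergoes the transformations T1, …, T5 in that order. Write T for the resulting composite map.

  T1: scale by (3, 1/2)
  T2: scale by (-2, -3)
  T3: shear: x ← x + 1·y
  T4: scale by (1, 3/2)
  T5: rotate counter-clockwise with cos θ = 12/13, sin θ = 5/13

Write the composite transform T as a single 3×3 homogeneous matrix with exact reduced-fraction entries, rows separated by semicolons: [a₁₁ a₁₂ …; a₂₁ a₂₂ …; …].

T1 = [3 0 0; 0 1/2 0; 0 0 1]
T2·T1 = [-6 0 0; 0 -3/2 0; 0 0 1]
T3·…·T1 = [-6 -3/2 0; 0 -3/2 0; 0 0 1]
T4·…·T1 = [-6 -3/2 0; 0 -9/4 0; 0 0 1]
T5·…·T1 = [-72/13 -27/52 0; -30/13 -69/26 0; 0 0 1]

T = [-72/13 -27/52 0; -30/13 -69/26 0; 0 0 1]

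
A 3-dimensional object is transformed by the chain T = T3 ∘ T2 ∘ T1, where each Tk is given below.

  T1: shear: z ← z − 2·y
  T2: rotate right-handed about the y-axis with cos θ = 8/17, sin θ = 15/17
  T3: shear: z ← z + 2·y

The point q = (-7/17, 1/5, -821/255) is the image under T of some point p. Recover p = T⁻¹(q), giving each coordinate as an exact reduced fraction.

p = (3, 1/5, -5/3)

T1 = [1 0 0 0; 0 1 0 0; 0 -2 1 0; 0 0 0 1]
T2·T1 = [8/17 -30/17 15/17 0; 0 1 0 0; -15/17 -16/17 8/17 0; 0 0 0 1]
T3·…·T1 = [8/17 -30/17 15/17 0; 0 1 0 0; -15/17 18/17 8/17 0; 0 0 0 1]
det M = 1; M⁻¹ = [8/17 30/17 -15/17 0; 0 1 0 0; 15/17 18/17 8/17 0; 0 0 0 1]
M⁻¹ · (-7/17, 1/5, -821/255)ᵀ = (3, 1/5, -5/3)ᵀ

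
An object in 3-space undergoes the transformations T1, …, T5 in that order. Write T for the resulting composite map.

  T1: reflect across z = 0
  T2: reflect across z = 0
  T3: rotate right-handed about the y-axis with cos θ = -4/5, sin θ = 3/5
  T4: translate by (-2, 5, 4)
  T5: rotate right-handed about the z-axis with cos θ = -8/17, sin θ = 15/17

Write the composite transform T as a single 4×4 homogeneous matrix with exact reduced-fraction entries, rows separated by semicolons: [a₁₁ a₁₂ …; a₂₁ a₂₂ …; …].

T1 = [1 0 0 0; 0 1 0 0; 0 0 -1 0; 0 0 0 1]
T2·T1 = [1 0 0 0; 0 1 0 0; 0 0 1 0; 0 0 0 1]
T3·…·T1 = [-4/5 0 3/5 0; 0 1 0 0; -3/5 0 -4/5 0; 0 0 0 1]
T4·…·T1 = [-4/5 0 3/5 -2; 0 1 0 5; -3/5 0 -4/5 4; 0 0 0 1]
T5·…·T1 = [32/85 -15/17 -24/85 -59/17; -12/17 -8/17 9/17 -70/17; -3/5 0 -4/5 4; 0 0 0 1]

T = [32/85 -15/17 -24/85 -59/17; -12/17 -8/17 9/17 -70/17; -3/5 0 -4/5 4; 0 0 0 1]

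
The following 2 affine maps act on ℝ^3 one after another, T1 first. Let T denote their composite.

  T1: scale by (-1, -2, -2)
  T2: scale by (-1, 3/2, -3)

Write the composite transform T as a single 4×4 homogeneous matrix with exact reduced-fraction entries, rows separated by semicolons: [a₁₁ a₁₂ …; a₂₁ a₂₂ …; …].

T = [1 0 0 0; 0 -3 0 0; 0 0 6 0; 0 0 0 1]

T1 = [-1 0 0 0; 0 -2 0 0; 0 0 -2 0; 0 0 0 1]
T2·T1 = [1 0 0 0; 0 -3 0 0; 0 0 6 0; 0 0 0 1]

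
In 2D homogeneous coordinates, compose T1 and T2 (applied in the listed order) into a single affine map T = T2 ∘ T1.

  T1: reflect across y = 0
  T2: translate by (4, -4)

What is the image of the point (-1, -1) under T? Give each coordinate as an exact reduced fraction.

T1 reflect across y = 0: (-1, -1) → (-1, 1)
T2 translate by (4, -4): (-1, 1) → (3, -3)

T(p) = (3, -3)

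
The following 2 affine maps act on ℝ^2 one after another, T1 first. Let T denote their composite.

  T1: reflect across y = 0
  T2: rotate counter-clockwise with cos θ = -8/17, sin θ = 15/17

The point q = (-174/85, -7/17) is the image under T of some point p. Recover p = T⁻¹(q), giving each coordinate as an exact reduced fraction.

T1 = [1 0 0; 0 -1 0; 0 0 1]
T2·T1 = [-8/17 15/17 0; 15/17 8/17 0; 0 0 1]
det M = -1; M⁻¹ = [-8/17 15/17 0; 15/17 8/17 0; 0 0 1]
M⁻¹ · (-174/85, -7/17)ᵀ = (3/5, -2)ᵀ

p = (3/5, -2)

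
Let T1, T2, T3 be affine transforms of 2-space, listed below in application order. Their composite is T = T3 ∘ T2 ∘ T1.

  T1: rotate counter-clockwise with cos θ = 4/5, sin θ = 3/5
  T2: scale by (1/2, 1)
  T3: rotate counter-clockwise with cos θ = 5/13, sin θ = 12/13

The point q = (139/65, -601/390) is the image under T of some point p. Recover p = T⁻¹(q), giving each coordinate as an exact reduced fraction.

T1 = [4/5 -3/5 0; 3/5 4/5 0; 0 0 1]
T2·T1 = [2/5 -3/10 0; 3/5 4/5 0; 0 0 1]
T3·…·T1 = [-2/5 -111/130 0; 3/5 2/65 0; 0 0 1]
det M = 1/2; M⁻¹ = [4/65 111/65 0; -6/5 -4/5 0; 0 0 1]
M⁻¹ · (139/65, -601/390)ᵀ = (-5/2, -4/3)ᵀ

p = (-5/2, -4/3)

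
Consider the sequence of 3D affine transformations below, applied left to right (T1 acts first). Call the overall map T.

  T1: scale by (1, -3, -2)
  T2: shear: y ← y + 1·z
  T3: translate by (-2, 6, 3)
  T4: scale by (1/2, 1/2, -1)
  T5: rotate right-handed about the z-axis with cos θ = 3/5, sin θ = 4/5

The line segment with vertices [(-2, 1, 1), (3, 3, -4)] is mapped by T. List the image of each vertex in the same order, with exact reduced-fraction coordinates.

T1 scale by (1, -3, -2): (-2, 1, 1) → (-2, -3, -2); (3, 3, -4) → (3, -9, 8)
T2 shear: y ← y + 1·z: (-2, -3, -2) → (-2, -5, -2); (3, -9, 8) → (3, -1, 8)
T3 translate by (-2, 6, 3): (-2, -5, -2) → (-4, 1, 1); (3, -1, 8) → (1, 5, 11)
T4 scale by (1/2, 1/2, -1): (-4, 1, 1) → (-2, 1/2, -1); (1, 5, 11) → (1/2, 5/2, -11)
T5 rotate right-handed about the z-axis with cos θ = 3/5, sin θ = 4/5: (-2, 1/2, -1) → (-8/5, -13/10, -1); (1/2, 5/2, -11) → (-17/10, 19/10, -11)

image vertices: (-8/5, -13/10, -1), (-17/10, 19/10, -11)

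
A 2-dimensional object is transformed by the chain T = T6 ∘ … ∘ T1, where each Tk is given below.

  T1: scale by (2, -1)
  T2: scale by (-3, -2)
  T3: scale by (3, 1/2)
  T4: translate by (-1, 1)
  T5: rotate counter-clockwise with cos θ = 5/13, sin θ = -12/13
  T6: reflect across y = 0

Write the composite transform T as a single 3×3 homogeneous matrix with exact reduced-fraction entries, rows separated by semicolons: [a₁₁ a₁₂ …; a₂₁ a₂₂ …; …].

T1 = [2 0 0; 0 -1 0; 0 0 1]
T2·T1 = [-6 0 0; 0 2 0; 0 0 1]
T3·…·T1 = [-18 0 0; 0 1 0; 0 0 1]
T4·…·T1 = [-18 0 -1; 0 1 1; 0 0 1]
T5·…·T1 = [-90/13 12/13 7/13; 216/13 5/13 17/13; 0 0 1]
T6·…·T1 = [-90/13 12/13 7/13; -216/13 -5/13 -17/13; 0 0 1]

T = [-90/13 12/13 7/13; -216/13 -5/13 -17/13; 0 0 1]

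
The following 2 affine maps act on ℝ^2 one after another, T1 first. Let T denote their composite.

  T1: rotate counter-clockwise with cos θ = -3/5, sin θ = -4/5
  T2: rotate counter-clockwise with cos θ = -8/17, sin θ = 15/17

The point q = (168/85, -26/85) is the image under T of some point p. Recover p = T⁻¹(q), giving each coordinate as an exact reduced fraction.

T1 = [-3/5 4/5 0; -4/5 -3/5 0; 0 0 1]
T2·T1 = [84/85 13/85 0; -13/85 84/85 0; 0 0 1]
det M = 1; M⁻¹ = [84/85 -13/85 0; 13/85 84/85 0; 0 0 1]
M⁻¹ · (168/85, -26/85)ᵀ = (2, 0)ᵀ

p = (2, 0)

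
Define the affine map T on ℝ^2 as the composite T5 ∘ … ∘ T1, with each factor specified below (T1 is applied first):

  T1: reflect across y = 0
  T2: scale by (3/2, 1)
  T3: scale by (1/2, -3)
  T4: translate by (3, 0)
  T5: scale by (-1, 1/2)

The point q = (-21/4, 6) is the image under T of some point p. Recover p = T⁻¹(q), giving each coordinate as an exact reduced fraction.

T1 = [1 0 0; 0 -1 0; 0 0 1]
T2·T1 = [3/2 0 0; 0 -1 0; 0 0 1]
T3·…·T1 = [3/4 0 0; 0 3 0; 0 0 1]
T4·…·T1 = [3/4 0 3; 0 3 0; 0 0 1]
T5·…·T1 = [-3/4 0 -3; 0 3/2 0; 0 0 1]
det M = -9/8; M⁻¹ = [-4/3 0 -4; 0 2/3 0; 0 0 1]
M⁻¹ · (-21/4, 6)ᵀ = (3, 4)ᵀ

p = (3, 4)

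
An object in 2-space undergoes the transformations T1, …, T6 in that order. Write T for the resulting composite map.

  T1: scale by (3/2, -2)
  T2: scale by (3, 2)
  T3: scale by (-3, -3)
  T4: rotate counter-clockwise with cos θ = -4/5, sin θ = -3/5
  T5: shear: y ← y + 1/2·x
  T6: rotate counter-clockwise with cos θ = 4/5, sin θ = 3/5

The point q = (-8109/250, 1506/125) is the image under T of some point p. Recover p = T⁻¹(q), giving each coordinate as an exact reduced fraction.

T1 = [3/2 0 0; 0 -2 0; 0 0 1]
T2·T1 = [9/2 0 0; 0 -4 0; 0 0 1]
T3·…·T1 = [-27/2 0 0; 0 12 0; 0 0 1]
T4·…·T1 = [54/5 36/5 0; 81/10 -48/5 0; 0 0 1]
T5·…·T1 = [54/5 36/5 0; 27/2 -6 0; 0 0 1]
T6·…·T1 = [27/50 234/25 0; 432/25 -12/25 0; 0 0 1]
det M = -162; M⁻¹ = [2/675 13/225 0; 8/75 -1/300 0; 0 0 1]
M⁻¹ · (-8109/250, 1506/125)ᵀ = (3/5, -7/2)ᵀ

p = (3/5, -7/2)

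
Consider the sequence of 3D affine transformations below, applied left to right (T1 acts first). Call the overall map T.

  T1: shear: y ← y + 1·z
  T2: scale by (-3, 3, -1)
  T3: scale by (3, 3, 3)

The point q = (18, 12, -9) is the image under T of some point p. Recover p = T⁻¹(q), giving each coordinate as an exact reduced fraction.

T1 = [1 0 0 0; 0 1 1 0; 0 0 1 0; 0 0 0 1]
T2·T1 = [-3 0 0 0; 0 3 3 0; 0 0 -1 0; 0 0 0 1]
T3·…·T1 = [-9 0 0 0; 0 9 9 0; 0 0 -3 0; 0 0 0 1]
det M = 243; M⁻¹ = [-1/9 0 0 0; 0 1/9 1/3 0; 0 0 -1/3 0; 0 0 0 1]
M⁻¹ · (18, 12, -9)ᵀ = (-2, -5/3, 3)ᵀ

p = (-2, -5/3, 3)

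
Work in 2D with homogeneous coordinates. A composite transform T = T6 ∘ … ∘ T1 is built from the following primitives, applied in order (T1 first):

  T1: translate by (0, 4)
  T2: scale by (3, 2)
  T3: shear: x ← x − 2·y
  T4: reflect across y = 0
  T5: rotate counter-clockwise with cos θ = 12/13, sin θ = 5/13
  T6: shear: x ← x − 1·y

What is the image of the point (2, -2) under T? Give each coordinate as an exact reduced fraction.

T(p) = (54/13, -58/13)

T1 translate by (0, 4): (2, -2) → (2, 2)
T2 scale by (3, 2): (2, 2) → (6, 4)
T3 shear: x ← x − 2·y: (6, 4) → (-2, 4)
T4 reflect across y = 0: (-2, 4) → (-2, -4)
T5 rotate counter-clockwise with cos θ = 12/13, sin θ = 5/13: (-2, -4) → (-4/13, -58/13)
T6 shear: x ← x − 1·y: (-4/13, -58/13) → (54/13, -58/13)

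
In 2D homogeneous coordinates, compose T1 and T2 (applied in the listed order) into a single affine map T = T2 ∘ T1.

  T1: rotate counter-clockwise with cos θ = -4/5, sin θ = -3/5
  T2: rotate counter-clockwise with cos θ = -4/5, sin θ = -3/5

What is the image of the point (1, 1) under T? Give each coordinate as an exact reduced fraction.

T1 rotate counter-clockwise with cos θ = -4/5, sin θ = -3/5: (1, 1) → (-1/5, -7/5)
T2 rotate counter-clockwise with cos θ = -4/5, sin θ = -3/5: (-1/5, -7/5) → (-17/25, 31/25)

T(p) = (-17/25, 31/25)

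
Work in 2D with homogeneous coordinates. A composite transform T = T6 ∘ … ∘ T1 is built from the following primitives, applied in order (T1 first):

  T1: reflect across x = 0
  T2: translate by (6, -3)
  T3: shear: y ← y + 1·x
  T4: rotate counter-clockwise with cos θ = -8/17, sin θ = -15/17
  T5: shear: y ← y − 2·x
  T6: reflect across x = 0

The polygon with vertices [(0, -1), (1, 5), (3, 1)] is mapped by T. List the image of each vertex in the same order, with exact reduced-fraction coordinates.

image vertices: (18/17, -70/17), (-65/17, -261/17), (9/17, -35/17)

T1 reflect across x = 0: (0, -1) → (0, -1); (1, 5) → (-1, 5); (3, 1) → (-3, 1)
T2 translate by (6, -3): (0, -1) → (6, -4); (-1, 5) → (5, 2); (-3, 1) → (3, -2)
T3 shear: y ← y + 1·x: (6, -4) → (6, 2); (5, 2) → (5, 7); (3, -2) → (3, 1)
T4 rotate counter-clockwise with cos θ = -8/17, sin θ = -15/17: (6, 2) → (-18/17, -106/17); (5, 7) → (65/17, -131/17); (3, 1) → (-9/17, -53/17)
T5 shear: y ← y − 2·x: (-18/17, -106/17) → (-18/17, -70/17); (65/17, -131/17) → (65/17, -261/17); (-9/17, -53/17) → (-9/17, -35/17)
T6 reflect across x = 0: (-18/17, -70/17) → (18/17, -70/17); (65/17, -261/17) → (-65/17, -261/17); (-9/17, -35/17) → (9/17, -35/17)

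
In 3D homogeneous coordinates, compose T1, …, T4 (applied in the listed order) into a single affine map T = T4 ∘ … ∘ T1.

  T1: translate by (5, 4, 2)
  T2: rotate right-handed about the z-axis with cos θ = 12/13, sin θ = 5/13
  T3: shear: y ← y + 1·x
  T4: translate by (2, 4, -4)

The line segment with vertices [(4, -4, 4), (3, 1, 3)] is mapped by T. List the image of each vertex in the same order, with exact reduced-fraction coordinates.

image vertices: (134/13, 205/13, 2), (97/13, 223/13, 1)

T1 translate by (5, 4, 2): (4, -4, 4) → (9, 0, 6); (3, 1, 3) → (8, 5, 5)
T2 rotate right-handed about the z-axis with cos θ = 12/13, sin θ = 5/13: (9, 0, 6) → (108/13, 45/13, 6); (8, 5, 5) → (71/13, 100/13, 5)
T3 shear: y ← y + 1·x: (108/13, 45/13, 6) → (108/13, 153/13, 6); (71/13, 100/13, 5) → (71/13, 171/13, 5)
T4 translate by (2, 4, -4): (108/13, 153/13, 6) → (134/13, 205/13, 2); (71/13, 171/13, 5) → (97/13, 223/13, 1)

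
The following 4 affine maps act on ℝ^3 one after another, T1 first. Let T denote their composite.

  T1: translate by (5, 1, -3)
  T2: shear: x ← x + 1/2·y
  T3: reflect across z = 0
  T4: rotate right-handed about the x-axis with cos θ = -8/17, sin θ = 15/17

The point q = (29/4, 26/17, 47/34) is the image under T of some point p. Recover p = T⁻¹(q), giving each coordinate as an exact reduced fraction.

T1 = [1 0 0 5; 0 1 0 1; 0 0 1 -3; 0 0 0 1]
T2·T1 = [1 1/2 0 11/2; 0 1 0 1; 0 0 1 -3; 0 0 0 1]
T3·…·T1 = [1 1/2 0 11/2; 0 1 0 1; 0 0 -1 3; 0 0 0 1]
T4·…·T1 = [1 1/2 0 11/2; 0 -8/17 15/17 -53/17; 0 15/17 8/17 -9/17; 0 0 0 1]
det M = -1; M⁻¹ = [1 4/17 -15/34 -5; 0 -8/17 15/17 -1; 0 15/17 8/17 3; 0 0 0 1]
M⁻¹ · (29/4, 26/17, 47/34)ᵀ = (2, -1/2, 5)ᵀ

p = (2, -1/2, 5)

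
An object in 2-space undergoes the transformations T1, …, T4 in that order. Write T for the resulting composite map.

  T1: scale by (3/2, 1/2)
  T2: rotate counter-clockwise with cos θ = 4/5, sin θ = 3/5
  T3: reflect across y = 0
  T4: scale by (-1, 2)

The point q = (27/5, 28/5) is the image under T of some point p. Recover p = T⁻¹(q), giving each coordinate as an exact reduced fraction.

p = (-4, 2)

T1 = [3/2 0 0; 0 1/2 0; 0 0 1]
T2·T1 = [6/5 -3/10 0; 9/10 2/5 0; 0 0 1]
T3·…·T1 = [6/5 -3/10 0; -9/10 -2/5 0; 0 0 1]
T4·…·T1 = [-6/5 3/10 0; -9/5 -4/5 0; 0 0 1]
det M = 3/2; M⁻¹ = [-8/15 -1/5 0; 6/5 -4/5 0; 0 0 1]
M⁻¹ · (27/5, 28/5)ᵀ = (-4, 2)ᵀ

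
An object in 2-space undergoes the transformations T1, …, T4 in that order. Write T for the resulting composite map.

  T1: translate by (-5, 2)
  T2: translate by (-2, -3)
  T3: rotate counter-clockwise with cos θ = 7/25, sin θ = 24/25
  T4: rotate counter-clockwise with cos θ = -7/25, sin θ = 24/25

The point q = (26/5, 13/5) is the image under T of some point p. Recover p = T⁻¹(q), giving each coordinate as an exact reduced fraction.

T1 = [1 0 -5; 0 1 2; 0 0 1]
T2·T1 = [1 0 -7; 0 1 -1; 0 0 1]
T3·…·T1 = [7/25 -24/25 -1; 24/25 7/25 -7; 0 0 1]
T4·…·T1 = [-1 0 7; 0 -1 1; 0 0 1]
det M = 1; M⁻¹ = [-1 0 7; 0 -1 1; 0 0 1]
M⁻¹ · (26/5, 13/5)ᵀ = (9/5, -8/5)ᵀ

p = (9/5, -8/5)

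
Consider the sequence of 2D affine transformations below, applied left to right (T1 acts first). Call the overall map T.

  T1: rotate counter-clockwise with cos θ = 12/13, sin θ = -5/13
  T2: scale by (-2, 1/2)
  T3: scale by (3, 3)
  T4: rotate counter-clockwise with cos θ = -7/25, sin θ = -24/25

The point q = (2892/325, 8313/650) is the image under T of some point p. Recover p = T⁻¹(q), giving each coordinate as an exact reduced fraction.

T1 = [12/13 5/13 0; -5/13 12/13 0; 0 0 1]
T2·T1 = [-24/13 -10/13 0; -5/26 6/13 0; 0 0 1]
T3·…·T1 = [-72/13 -30/13 0; -15/26 18/13 0; 0 0 1]
T4·…·T1 = [324/325 642/325 0; 3561/650 594/325 0; 0 0 1]
det M = -9; M⁻¹ = [-66/325 214/975 0; 1187/1950 -36/325 0; 0 0 1]
M⁻¹ · (2892/325, 8313/650)ᵀ = (1, 4)ᵀ

p = (1, 4)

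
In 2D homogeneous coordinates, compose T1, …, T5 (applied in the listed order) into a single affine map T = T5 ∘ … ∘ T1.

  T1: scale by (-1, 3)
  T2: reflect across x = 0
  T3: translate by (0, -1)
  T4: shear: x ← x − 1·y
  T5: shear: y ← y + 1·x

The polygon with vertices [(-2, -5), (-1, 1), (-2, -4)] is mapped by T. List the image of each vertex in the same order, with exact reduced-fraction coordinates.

image vertices: (14, -2), (-3, -1), (11, -2)

T1 scale by (-1, 3): (-2, -5) → (2, -15); (-1, 1) → (1, 3); (-2, -4) → (2, -12)
T2 reflect across x = 0: (2, -15) → (-2, -15); (1, 3) → (-1, 3); (2, -12) → (-2, -12)
T3 translate by (0, -1): (-2, -15) → (-2, -16); (-1, 3) → (-1, 2); (-2, -12) → (-2, -13)
T4 shear: x ← x − 1·y: (-2, -16) → (14, -16); (-1, 2) → (-3, 2); (-2, -13) → (11, -13)
T5 shear: y ← y + 1·x: (14, -16) → (14, -2); (-3, 2) → (-3, -1); (11, -13) → (11, -2)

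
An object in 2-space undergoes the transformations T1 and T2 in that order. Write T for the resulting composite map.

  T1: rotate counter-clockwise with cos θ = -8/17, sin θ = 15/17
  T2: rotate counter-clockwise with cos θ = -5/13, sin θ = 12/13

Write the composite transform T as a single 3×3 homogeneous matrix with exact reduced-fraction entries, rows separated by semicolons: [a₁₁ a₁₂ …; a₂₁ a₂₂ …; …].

T1 = [-8/17 -15/17 0; 15/17 -8/17 0; 0 0 1]
T2·T1 = [-140/221 171/221 0; -171/221 -140/221 0; 0 0 1]

T = [-140/221 171/221 0; -171/221 -140/221 0; 0 0 1]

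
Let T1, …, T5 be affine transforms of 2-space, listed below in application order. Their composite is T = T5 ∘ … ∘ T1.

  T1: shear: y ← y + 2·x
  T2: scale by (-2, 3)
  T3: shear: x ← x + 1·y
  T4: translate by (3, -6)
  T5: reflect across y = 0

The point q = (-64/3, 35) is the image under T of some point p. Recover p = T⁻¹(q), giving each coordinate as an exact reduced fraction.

T1 = [1 0 0; 2 1 0; 0 0 1]
T2·T1 = [-2 0 0; 6 3 0; 0 0 1]
T3·…·T1 = [4 3 0; 6 3 0; 0 0 1]
T4·…·T1 = [4 3 3; 6 3 -6; 0 0 1]
T5·…·T1 = [4 3 3; -6 -3 6; 0 0 1]
det M = 6; M⁻¹ = [-1/2 -1/2 9/2; 1 2/3 -7; 0 0 1]
M⁻¹ · (-64/3, 35)ᵀ = (-7/3, -5)ᵀ

p = (-7/3, -5)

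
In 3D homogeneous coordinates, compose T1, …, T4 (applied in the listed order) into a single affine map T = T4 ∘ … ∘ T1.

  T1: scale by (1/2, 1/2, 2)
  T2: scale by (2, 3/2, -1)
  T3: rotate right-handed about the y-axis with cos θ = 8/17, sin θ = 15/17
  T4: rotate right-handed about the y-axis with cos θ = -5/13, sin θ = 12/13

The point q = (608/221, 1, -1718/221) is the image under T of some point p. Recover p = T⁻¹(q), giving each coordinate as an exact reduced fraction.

T1 = [1/2 0 0 0; 0 1/2 0 0; 0 0 2 0; 0 0 0 1]
T2·T1 = [1 0 0 0; 0 3/4 0 0; 0 0 -2 0; 0 0 0 1]
T3·…·T1 = [8/17 0 -30/17 0; 0 3/4 0 0; -15/17 0 -16/17 0; 0 0 0 1]
T4·…·T1 = [-220/221 0 -42/221 0; 0 3/4 0 0; -21/221 0 440/221 0; 0 0 0 1]
det M = -3/2; M⁻¹ = [-220/221 0 -21/221 0; 0 4/3 0 0; -21/442 0 110/221 0; 0 0 0 1]
M⁻¹ · (608/221, 1, -1718/221)ᵀ = (-2, 4/3, -4)ᵀ

p = (-2, 4/3, -4)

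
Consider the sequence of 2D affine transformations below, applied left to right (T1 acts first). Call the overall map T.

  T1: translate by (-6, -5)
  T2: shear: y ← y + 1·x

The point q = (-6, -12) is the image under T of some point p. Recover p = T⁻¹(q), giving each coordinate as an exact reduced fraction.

T1 = [1 0 -6; 0 1 -5; 0 0 1]
T2·T1 = [1 0 -6; 1 1 -11; 0 0 1]
det M = 1; M⁻¹ = [1 0 6; -1 1 5; 0 0 1]
M⁻¹ · (-6, -12)ᵀ = (0, -1)ᵀ

p = (0, -1)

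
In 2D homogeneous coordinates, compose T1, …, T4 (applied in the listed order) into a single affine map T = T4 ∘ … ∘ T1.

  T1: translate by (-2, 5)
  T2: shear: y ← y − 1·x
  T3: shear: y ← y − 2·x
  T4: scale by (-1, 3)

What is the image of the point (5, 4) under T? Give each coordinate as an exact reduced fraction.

T(p) = (-3, 0)

T1 translate by (-2, 5): (5, 4) → (3, 9)
T2 shear: y ← y − 1·x: (3, 9) → (3, 6)
T3 shear: y ← y − 2·x: (3, 6) → (3, 0)
T4 scale by (-1, 3): (3, 0) → (-3, 0)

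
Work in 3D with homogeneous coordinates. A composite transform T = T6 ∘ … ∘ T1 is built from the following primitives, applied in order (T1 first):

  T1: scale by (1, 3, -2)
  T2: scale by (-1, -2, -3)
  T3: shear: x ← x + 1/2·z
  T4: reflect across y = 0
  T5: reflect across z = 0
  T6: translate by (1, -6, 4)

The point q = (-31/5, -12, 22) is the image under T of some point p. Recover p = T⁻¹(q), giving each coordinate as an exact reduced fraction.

T1 = [1 0 0 0; 0 3 0 0; 0 0 -2 0; 0 0 0 1]
T2·T1 = [-1 0 0 0; 0 -6 0 0; 0 0 6 0; 0 0 0 1]
T3·…·T1 = [-1 0 3 0; 0 -6 0 0; 0 0 6 0; 0 0 0 1]
T4·…·T1 = [-1 0 3 0; 0 6 0 0; 0 0 6 0; 0 0 0 1]
T5·…·T1 = [-1 0 3 0; 0 6 0 0; 0 0 -6 0; 0 0 0 1]
T6·…·T1 = [-1 0 3 1; 0 6 0 -6; 0 0 -6 4; 0 0 0 1]
det M = 36; M⁻¹ = [-1 0 -1/2 3; 0 1/6 0 1; 0 0 -1/6 2/3; 0 0 0 1]
M⁻¹ · (-31/5, -12, 22)ᵀ = (-9/5, -1, -3)ᵀ

p = (-9/5, -1, -3)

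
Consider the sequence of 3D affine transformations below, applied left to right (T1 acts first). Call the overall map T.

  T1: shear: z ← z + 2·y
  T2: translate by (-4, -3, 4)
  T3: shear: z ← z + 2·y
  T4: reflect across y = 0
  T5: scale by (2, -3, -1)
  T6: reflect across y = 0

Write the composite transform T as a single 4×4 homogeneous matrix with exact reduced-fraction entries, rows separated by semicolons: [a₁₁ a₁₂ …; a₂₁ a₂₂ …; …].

T = [2 0 0 -8; 0 -3 0 9; 0 -4 -1 2; 0 0 0 1]

T1 = [1 0 0 0; 0 1 0 0; 0 2 1 0; 0 0 0 1]
T2·T1 = [1 0 0 -4; 0 1 0 -3; 0 2 1 4; 0 0 0 1]
T3·…·T1 = [1 0 0 -4; 0 1 0 -3; 0 4 1 -2; 0 0 0 1]
T4·…·T1 = [1 0 0 -4; 0 -1 0 3; 0 4 1 -2; 0 0 0 1]
T5·…·T1 = [2 0 0 -8; 0 3 0 -9; 0 -4 -1 2; 0 0 0 1]
T6·…·T1 = [2 0 0 -8; 0 -3 0 9; 0 -4 -1 2; 0 0 0 1]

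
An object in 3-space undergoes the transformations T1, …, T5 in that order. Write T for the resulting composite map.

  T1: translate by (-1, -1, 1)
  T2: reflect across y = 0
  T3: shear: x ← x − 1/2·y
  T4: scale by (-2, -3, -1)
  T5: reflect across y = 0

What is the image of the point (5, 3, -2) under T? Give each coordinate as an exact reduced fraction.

T(p) = (-10, -6, 1)

T1 translate by (-1, -1, 1): (5, 3, -2) → (4, 2, -1)
T2 reflect across y = 0: (4, 2, -1) → (4, -2, -1)
T3 shear: x ← x − 1/2·y: (4, -2, -1) → (5, -2, -1)
T4 scale by (-2, -3, -1): (5, -2, -1) → (-10, 6, 1)
T5 reflect across y = 0: (-10, 6, 1) → (-10, -6, 1)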